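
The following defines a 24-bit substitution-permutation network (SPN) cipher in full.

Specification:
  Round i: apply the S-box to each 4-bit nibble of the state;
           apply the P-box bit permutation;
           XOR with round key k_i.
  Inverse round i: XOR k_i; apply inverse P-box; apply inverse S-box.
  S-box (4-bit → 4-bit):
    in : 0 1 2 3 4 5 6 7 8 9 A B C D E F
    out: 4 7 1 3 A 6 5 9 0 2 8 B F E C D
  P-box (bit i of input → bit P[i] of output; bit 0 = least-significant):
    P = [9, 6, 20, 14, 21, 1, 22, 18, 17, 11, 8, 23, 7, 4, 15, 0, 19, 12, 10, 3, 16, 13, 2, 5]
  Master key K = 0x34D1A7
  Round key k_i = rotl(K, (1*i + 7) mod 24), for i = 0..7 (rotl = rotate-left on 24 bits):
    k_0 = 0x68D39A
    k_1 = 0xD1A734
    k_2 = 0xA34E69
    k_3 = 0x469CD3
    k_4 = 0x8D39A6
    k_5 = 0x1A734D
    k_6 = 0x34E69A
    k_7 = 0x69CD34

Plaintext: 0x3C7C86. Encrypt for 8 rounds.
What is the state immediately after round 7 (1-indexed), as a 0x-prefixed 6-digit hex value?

0xD5F31B

s_0 = plaintext = 0x3C7C86
s_1 = Round(s_0, k_0) = 0xF3EC13
s_2 = Round(s_1, k_1) = 0x3A3C53
s_3 = Round(s_2, k_2) = 0x6065B3
s_4 = Round(s_3, k_3) = 0x631315
s_5 = Round(s_4, k_4) = 0xF6A170
s_6 = Round(s_5, k_5) = 0x257E68
s_7 = Round(s_6, k_6) = 0xD5F31B
s_8 = Round(s_7, k_7) = 0x0B33D3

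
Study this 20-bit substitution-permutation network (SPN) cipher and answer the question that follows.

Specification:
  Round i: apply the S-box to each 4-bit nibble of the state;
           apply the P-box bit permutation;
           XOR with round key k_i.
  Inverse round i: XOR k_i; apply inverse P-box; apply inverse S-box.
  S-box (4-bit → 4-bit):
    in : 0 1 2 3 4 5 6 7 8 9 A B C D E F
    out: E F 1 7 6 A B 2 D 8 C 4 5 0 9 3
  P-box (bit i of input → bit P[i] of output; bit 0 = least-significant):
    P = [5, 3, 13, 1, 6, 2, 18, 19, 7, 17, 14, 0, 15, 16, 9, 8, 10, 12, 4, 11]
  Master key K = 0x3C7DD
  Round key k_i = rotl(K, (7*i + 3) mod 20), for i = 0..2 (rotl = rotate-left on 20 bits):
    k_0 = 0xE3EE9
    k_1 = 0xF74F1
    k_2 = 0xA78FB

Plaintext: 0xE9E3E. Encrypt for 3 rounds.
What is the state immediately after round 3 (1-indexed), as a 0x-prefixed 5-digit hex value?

0xE6266

s_0 = plaintext = 0xE9E3E
s_1 = Round(s_0, k_0) = 0xA330E
s_2 = Round(s_1, k_1) = 0x0BE47
s_3 = Round(s_2, k_2) = 0xE6266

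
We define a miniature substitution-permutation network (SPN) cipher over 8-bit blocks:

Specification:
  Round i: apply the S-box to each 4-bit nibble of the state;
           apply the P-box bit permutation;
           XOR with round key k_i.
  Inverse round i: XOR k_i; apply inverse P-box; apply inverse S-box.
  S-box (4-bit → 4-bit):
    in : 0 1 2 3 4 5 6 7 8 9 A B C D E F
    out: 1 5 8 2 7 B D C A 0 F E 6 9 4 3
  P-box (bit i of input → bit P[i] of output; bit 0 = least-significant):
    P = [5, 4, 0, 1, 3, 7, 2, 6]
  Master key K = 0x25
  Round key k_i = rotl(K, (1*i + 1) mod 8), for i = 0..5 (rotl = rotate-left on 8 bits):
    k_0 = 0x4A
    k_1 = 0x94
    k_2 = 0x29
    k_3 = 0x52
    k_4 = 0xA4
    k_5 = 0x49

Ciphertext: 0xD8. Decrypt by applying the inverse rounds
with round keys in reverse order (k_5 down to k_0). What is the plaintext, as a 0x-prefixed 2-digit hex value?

s_0 = ciphertext = 0xD8
s_1 = InvRound(s_0, k_5) = 0x3C
s_2 = InvRound(s_1, k_4) = 0xF3
s_3 = InvRound(s_2, k_3) = 0x31
s_4 = InvRound(s_3, k_2) = 0x03
s_5 = InvRound(s_4, k_1) = 0xCB
s_6 = InvRound(s_5, k_0) = 0x3E

0x3E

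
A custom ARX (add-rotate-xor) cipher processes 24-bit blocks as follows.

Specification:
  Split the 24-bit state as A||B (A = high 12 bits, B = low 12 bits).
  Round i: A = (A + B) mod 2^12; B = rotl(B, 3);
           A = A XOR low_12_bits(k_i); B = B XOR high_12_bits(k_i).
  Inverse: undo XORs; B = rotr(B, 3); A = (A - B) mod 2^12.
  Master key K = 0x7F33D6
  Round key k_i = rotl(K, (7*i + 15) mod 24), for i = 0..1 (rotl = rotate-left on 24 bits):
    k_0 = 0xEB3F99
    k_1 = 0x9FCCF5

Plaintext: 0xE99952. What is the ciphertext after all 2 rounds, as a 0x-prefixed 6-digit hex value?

0x06C8C6

s_0 = plaintext = 0xE99952
s_1 = Round(s_0, k_0) = 0x872427
s_2 = Round(s_1, k_1) = 0x06C8C6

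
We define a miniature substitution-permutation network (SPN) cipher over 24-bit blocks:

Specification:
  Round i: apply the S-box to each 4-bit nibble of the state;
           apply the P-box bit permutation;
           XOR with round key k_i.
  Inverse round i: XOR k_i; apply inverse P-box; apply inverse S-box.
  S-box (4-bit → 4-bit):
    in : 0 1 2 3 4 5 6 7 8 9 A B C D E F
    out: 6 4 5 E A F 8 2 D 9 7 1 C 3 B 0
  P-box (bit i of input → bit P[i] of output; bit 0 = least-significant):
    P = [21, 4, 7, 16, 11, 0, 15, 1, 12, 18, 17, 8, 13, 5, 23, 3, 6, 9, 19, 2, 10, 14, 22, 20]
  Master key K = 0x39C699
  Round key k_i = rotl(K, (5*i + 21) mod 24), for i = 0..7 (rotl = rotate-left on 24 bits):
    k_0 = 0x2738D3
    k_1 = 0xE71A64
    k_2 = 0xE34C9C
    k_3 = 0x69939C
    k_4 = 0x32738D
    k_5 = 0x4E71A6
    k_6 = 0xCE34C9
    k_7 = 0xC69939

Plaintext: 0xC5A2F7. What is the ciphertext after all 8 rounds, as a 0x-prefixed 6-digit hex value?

0xDD9D89

s_0 = plaintext = 0xC5A2F7
s_1 = Round(s_0, k_0) = 0xFD0AA7
s_2 = Round(s_1, k_1) = 0x618015
s_3 = Round(s_2, k_2) = 0x5CEC04
s_4 = Round(s_3, k_3) = 0x3276A1
s_5 = Round(s_4, k_4) = 0x6ABA6C
s_6 = Round(s_5, k_5) = 0x514364
s_7 = Round(s_6, k_6) = 0x9171F3
s_8 = Round(s_7, k_7) = 0xDD9D89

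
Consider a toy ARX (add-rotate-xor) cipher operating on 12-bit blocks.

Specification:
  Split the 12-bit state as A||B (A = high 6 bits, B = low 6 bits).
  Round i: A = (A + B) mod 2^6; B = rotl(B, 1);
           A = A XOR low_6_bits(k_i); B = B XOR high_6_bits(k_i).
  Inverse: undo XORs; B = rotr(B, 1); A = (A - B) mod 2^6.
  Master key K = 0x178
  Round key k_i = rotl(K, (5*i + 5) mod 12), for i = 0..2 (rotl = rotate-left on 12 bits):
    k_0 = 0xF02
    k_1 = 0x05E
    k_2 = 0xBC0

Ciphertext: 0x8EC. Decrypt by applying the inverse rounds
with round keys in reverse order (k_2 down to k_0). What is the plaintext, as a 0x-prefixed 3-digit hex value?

0xE16

s_0 = ciphertext = 0x8EC
s_1 = InvRound(s_0, k_2) = 0x0A1
s_2 = InvRound(s_1, k_1) = 0x310
s_3 = InvRound(s_2, k_0) = 0xE16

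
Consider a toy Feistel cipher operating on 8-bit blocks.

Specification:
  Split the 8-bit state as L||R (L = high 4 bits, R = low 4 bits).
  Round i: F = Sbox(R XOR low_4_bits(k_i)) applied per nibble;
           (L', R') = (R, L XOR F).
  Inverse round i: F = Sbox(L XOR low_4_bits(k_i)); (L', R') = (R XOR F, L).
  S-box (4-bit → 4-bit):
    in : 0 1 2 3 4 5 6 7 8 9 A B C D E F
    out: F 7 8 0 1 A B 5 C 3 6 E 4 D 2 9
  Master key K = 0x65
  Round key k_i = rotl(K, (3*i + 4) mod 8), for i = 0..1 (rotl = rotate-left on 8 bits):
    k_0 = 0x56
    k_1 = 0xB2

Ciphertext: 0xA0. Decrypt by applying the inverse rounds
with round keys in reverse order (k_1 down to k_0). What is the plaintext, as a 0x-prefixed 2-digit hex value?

s_0 = ciphertext = 0xA0
s_1 = InvRound(s_0, k_1) = 0xCA
s_2 = InvRound(s_1, k_0) = 0xCC

0xCC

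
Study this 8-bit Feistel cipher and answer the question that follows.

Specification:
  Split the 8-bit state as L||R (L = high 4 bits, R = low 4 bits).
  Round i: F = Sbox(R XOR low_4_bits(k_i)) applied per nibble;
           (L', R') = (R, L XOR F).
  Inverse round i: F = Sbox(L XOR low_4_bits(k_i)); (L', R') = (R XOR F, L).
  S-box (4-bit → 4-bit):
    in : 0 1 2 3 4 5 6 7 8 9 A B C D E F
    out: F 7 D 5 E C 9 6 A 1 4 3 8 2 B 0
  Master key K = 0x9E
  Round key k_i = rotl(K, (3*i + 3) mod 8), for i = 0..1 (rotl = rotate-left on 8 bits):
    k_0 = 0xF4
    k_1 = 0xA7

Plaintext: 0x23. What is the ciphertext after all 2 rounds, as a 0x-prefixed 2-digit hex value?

0x46

s_0 = plaintext = 0x23
s_1 = Round(s_0, k_0) = 0x34
s_2 = Round(s_1, k_1) = 0x46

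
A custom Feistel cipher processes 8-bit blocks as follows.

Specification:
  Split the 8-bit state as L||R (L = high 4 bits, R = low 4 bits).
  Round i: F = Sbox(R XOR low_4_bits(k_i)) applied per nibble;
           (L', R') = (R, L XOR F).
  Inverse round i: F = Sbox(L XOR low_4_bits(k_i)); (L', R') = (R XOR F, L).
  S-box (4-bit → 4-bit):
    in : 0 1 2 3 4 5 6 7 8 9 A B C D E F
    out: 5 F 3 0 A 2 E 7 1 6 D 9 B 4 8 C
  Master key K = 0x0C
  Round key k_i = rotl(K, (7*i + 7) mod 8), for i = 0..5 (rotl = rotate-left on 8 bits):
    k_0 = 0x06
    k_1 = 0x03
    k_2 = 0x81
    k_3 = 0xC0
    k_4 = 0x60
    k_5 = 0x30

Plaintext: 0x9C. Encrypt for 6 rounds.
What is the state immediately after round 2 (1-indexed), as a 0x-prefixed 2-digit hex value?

0x4B

s_0 = plaintext = 0x9C
s_1 = Round(s_0, k_0) = 0xC4
s_2 = Round(s_1, k_1) = 0x4B
s_3 = Round(s_2, k_2) = 0xB9
s_4 = Round(s_3, k_3) = 0x9D
s_5 = Round(s_4, k_4) = 0xDD
s_6 = Round(s_5, k_5) = 0xD9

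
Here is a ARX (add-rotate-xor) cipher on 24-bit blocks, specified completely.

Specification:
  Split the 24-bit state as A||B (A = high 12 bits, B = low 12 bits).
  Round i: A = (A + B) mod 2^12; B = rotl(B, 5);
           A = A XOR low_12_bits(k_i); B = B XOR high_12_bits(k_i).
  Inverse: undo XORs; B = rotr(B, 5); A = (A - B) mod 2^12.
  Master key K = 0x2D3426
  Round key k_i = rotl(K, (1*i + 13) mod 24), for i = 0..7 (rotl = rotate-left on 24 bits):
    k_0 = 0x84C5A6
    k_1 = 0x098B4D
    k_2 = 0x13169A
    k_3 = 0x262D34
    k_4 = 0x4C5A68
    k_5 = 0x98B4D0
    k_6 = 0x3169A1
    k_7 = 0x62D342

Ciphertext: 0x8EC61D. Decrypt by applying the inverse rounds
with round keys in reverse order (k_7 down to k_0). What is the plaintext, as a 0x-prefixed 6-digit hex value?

0xE82E8D

s_0 = ciphertext = 0x8EC61D
s_1 = InvRound(s_0, k_7) = 0x3AD801
s_2 = InvRound(s_1, k_6) = 0xE34BD8
s_3 = InvRound(s_2, k_5) = 0x152992
s_4 = InvRound(s_3, k_4) = 0xF50BEA
s_5 = InvRound(s_4, k_3) = 0xE1844C
s_6 = InvRound(s_5, k_2) = 0x9D7EAB
s_7 = InvRound(s_6, k_1) = 0x8A99F1
s_8 = InvRound(s_7, k_0) = 0xE82E8D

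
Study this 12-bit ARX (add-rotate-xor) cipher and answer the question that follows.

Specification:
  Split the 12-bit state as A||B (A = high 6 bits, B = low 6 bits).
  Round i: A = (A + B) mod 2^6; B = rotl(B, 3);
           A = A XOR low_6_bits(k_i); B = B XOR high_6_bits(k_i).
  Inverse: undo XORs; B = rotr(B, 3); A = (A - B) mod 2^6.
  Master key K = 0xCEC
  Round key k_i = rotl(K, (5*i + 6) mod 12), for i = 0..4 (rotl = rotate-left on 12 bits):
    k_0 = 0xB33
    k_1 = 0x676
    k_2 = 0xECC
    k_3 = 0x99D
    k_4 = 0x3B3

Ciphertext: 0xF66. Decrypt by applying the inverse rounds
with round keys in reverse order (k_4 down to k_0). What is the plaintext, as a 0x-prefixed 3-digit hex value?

0x440

s_0 = ciphertext = 0xF66
s_1 = InvRound(s_0, k_4) = 0x245
s_2 = InvRound(s_1, k_3) = 0xE1C
s_3 = InvRound(s_2, k_2) = 0xE3C
s_4 = InvRound(s_3, k_1) = 0x8AC
s_5 = InvRound(s_4, k_0) = 0x440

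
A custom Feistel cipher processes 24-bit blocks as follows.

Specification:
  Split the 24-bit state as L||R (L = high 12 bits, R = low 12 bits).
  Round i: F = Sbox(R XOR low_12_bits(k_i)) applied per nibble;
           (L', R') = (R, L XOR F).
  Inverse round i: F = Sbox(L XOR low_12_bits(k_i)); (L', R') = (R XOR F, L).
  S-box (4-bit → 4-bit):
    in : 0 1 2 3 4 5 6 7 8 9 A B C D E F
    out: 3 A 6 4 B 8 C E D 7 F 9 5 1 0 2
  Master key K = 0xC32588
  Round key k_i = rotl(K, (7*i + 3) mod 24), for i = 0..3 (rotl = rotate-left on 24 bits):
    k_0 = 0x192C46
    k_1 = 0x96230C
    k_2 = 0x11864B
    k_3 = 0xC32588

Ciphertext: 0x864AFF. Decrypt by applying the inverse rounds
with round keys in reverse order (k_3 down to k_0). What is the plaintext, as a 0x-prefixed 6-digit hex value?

0x4814DC

s_0 = ciphertext = 0x864AFF
s_1 = InvRound(s_0, k_3) = 0xBFA864
s_2 = InvRound(s_1, k_2) = 0x9FEBFA
s_3 = InvRound(s_2, k_1) = 0x4DC9FE
s_4 = InvRound(s_3, k_0) = 0x4814DC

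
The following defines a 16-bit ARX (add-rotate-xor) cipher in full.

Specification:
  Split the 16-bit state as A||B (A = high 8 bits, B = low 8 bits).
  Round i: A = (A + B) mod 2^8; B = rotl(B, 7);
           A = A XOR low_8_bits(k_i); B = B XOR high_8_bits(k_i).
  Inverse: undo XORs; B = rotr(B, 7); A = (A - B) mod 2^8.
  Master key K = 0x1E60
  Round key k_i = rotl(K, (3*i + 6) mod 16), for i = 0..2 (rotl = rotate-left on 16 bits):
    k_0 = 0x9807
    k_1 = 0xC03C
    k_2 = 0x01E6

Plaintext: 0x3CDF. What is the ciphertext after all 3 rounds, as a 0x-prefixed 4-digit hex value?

s_0 = plaintext = 0x3CDF
s_1 = Round(s_0, k_0) = 0x1C77
s_2 = Round(s_1, k_1) = 0xAF7B
s_3 = Round(s_2, k_2) = 0xCCBC

0xCCBC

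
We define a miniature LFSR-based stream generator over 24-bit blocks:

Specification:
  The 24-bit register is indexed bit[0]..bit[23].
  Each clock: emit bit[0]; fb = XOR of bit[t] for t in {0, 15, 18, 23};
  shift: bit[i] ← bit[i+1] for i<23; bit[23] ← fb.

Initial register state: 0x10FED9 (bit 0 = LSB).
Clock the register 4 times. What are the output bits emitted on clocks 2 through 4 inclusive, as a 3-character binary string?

001

reg_0 = 0x10FED9
clock 1: out=1, reg = 0x087F6C
clock 2: out=0, reg = 0x043FB6
clock 3: out=0, reg = 0x821FDB
clock 4: out=1, reg = 0x410FED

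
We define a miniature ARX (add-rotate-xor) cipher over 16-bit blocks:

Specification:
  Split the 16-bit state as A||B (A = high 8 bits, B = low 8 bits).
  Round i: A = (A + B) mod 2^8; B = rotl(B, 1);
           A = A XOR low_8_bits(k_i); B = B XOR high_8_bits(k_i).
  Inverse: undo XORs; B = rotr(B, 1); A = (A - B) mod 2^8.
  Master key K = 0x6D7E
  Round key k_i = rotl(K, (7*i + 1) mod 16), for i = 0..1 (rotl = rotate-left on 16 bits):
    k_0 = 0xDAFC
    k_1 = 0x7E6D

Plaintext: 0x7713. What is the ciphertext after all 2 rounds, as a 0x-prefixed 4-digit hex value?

0x1F87

s_0 = plaintext = 0x7713
s_1 = Round(s_0, k_0) = 0x76FC
s_2 = Round(s_1, k_1) = 0x1F87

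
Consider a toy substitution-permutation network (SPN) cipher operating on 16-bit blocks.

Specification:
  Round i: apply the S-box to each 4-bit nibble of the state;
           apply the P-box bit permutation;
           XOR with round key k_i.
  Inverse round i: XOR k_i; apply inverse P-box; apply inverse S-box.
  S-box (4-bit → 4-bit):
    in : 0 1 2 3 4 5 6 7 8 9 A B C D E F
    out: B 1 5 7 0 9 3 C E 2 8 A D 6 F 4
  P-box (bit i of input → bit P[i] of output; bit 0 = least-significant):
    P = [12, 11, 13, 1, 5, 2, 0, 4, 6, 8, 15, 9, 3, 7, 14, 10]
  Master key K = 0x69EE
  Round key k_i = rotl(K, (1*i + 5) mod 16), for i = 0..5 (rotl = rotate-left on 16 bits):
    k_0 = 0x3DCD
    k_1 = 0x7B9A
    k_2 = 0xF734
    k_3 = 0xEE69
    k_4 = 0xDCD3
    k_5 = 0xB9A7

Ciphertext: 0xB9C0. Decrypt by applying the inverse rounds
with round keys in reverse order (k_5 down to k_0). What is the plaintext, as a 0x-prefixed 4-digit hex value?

0x64BB

s_0 = ciphertext = 0xB9C0
s_1 = InvRound(s_0, k_5) = 0x413A
s_2 = InvRound(s_1, k_4) = 0x0326
s_3 = InvRound(s_2, k_3) = 0xC3D8
s_4 = InvRound(s_3, k_2) = 0x0162
s_5 = InvRound(s_4, k_1) = 0x3553
s_6 = InvRound(s_5, k_0) = 0x64BB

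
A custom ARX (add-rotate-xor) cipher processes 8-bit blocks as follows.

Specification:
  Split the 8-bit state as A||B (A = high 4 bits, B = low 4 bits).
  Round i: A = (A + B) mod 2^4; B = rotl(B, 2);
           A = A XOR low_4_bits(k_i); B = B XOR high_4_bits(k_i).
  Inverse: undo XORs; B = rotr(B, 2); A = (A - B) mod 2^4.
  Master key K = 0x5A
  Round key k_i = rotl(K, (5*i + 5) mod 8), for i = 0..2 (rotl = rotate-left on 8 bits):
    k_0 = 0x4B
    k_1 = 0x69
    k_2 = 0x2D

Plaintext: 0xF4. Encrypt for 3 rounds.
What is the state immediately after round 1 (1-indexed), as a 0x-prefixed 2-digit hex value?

s_0 = plaintext = 0xF4
s_1 = Round(s_0, k_0) = 0x85
s_2 = Round(s_1, k_1) = 0x43
s_3 = Round(s_2, k_2) = 0xAE

0x85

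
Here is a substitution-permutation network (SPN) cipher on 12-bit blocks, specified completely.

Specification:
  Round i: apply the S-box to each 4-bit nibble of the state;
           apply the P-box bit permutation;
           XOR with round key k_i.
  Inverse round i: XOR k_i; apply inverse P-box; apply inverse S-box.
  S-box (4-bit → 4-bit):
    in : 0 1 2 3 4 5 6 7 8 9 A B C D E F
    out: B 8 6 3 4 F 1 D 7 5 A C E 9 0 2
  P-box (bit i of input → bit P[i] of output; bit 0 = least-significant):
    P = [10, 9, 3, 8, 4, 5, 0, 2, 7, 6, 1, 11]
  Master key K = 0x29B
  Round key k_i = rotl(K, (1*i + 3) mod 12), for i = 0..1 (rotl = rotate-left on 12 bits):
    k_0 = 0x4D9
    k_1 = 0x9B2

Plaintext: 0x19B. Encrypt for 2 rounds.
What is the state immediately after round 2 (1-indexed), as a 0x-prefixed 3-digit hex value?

s_0 = plaintext = 0x19B
s_1 = Round(s_0, k_0) = 0xDC0
s_2 = Round(s_1, k_1) = 0x617

0x617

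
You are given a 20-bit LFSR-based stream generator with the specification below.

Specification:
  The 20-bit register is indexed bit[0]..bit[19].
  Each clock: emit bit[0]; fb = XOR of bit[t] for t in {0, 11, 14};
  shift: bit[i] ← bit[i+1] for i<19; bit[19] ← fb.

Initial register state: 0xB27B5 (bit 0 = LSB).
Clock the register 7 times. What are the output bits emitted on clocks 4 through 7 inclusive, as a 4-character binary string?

reg_0 = 0xB27B5
clock 1: out=1, reg = 0xD93DA
clock 2: out=0, reg = 0x6C9ED
clock 3: out=1, reg = 0xB64F6
clock 4: out=0, reg = 0xDB27B
clock 5: out=1, reg = 0xED93D
clock 6: out=1, reg = 0xF6C9E
clock 7: out=0, reg = 0x7B64F

0110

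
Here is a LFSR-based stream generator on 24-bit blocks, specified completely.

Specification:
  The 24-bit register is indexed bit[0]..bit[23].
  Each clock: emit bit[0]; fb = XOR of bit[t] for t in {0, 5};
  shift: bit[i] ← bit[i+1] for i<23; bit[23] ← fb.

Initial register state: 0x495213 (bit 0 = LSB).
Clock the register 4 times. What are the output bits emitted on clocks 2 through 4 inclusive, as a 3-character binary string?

reg_0 = 0x495213
clock 1: out=1, reg = 0xA4A909
clock 2: out=1, reg = 0xD25484
clock 3: out=0, reg = 0x692A42
clock 4: out=0, reg = 0x349521

100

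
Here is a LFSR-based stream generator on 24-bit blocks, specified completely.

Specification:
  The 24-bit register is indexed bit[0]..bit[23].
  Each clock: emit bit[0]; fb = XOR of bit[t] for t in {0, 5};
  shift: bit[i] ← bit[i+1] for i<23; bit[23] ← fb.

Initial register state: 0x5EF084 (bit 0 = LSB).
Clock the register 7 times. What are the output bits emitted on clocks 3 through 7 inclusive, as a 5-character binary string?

reg_0 = 0x5EF084
clock 1: out=0, reg = 0x2F7842
clock 2: out=0, reg = 0x17BC21
clock 3: out=1, reg = 0x0BDE10
clock 4: out=0, reg = 0x05EF08
clock 5: out=0, reg = 0x02F784
clock 6: out=0, reg = 0x017BC2
clock 7: out=0, reg = 0x00BDE1

10000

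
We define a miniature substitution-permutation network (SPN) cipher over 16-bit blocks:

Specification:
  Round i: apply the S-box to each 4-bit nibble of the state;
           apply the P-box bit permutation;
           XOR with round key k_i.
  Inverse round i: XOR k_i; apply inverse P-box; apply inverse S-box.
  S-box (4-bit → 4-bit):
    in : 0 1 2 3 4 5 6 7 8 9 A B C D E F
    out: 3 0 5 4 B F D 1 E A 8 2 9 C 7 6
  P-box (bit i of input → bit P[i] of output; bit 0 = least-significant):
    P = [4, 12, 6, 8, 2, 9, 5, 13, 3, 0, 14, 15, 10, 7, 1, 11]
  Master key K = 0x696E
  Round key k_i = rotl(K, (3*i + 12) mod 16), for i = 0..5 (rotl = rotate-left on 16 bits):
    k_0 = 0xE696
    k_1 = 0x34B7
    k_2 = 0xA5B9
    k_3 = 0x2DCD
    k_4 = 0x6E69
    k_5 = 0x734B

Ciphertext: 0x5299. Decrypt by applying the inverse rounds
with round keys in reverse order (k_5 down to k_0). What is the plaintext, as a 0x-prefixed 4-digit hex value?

0x3183

s_0 = ciphertext = 0x5299
s_1 = InvRound(s_0, k_5) = 0xF1A6
s_2 = InvRound(s_1, k_4) = 0x5408
s_3 = InvRound(s_2, k_3) = 0x9FC8
s_4 = InvRound(s_3, k_2) = 0xAB8E
s_5 = InvRound(s_4, k_1) = 0xC4F4
s_6 = InvRound(s_5, k_0) = 0x3183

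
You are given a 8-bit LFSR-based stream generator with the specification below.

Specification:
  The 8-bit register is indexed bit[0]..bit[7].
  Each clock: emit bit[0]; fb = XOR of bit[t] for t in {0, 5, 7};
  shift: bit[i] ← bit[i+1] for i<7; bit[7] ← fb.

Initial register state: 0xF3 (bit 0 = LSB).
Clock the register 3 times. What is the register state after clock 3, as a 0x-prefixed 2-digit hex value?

0x7E

reg_0 = 0xF3
clock 1: out=1, reg = 0xF9
clock 2: out=1, reg = 0xFC
clock 3: out=0, reg = 0x7E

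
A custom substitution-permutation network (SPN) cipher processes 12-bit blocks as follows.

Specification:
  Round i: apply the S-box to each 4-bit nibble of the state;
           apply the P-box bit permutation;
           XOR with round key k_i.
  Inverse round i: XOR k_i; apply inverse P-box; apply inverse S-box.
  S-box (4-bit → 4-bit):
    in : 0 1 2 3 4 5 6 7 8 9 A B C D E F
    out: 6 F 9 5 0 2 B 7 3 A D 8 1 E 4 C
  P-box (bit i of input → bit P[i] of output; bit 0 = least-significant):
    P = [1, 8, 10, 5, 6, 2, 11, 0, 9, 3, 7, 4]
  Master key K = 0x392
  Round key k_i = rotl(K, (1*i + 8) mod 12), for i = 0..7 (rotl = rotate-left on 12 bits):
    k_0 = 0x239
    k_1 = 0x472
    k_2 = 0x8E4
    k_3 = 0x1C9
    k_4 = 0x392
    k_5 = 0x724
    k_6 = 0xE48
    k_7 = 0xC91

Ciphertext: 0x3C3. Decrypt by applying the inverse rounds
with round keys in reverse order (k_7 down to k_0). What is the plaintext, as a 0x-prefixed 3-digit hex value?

0x601

s_0 = ciphertext = 0x3C3
s_1 = InvRound(s_0, k_7) = 0x237
s_2 = InvRound(s_1, k_6) = 0x91A
s_3 = InvRound(s_2, k_5) = 0x60A
s_4 = InvRound(s_3, k_4) = 0xD40
s_5 = InvRound(s_4, k_3) = 0x0FE
s_6 = InvRound(s_5, k_2) = 0x9EC
s_7 = InvRound(s_6, k_1) = 0xD07
s_8 = InvRound(s_7, k_0) = 0x601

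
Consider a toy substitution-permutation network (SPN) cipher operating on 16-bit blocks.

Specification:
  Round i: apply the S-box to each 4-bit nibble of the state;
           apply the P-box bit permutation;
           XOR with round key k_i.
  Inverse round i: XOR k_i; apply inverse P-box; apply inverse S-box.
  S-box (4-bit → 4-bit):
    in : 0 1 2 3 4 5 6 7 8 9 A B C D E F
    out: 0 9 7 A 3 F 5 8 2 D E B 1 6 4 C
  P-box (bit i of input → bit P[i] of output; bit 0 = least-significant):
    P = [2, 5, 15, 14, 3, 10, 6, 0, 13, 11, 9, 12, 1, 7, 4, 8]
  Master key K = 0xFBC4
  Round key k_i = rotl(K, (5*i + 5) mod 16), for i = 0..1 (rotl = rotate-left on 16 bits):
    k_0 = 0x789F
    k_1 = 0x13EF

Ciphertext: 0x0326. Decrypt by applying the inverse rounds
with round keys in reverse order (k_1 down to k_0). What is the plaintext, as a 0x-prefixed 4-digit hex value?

s_0 = ciphertext = 0x0326
s_1 = InvRound(s_0, k_1) = 0x8790
s_2 = InvRound(s_1, k_0) = 0x15B9

0x15B9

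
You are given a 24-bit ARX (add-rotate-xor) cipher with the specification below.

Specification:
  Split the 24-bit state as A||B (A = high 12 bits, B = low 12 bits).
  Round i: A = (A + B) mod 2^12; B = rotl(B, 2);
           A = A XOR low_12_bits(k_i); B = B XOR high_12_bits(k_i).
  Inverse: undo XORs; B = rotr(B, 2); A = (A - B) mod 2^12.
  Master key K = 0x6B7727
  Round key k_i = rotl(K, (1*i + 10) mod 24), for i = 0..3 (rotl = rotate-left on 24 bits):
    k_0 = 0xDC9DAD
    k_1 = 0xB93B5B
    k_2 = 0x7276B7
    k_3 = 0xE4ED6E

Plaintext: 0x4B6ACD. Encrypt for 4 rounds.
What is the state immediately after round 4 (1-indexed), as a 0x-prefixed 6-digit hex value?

0x79C433

s_0 = plaintext = 0x4B6ACD
s_1 = Round(s_0, k_0) = 0x22E6FF
s_2 = Round(s_1, k_1) = 0x27606E
s_3 = Round(s_2, k_2) = 0x45369F
s_4 = Round(s_3, k_3) = 0x79C433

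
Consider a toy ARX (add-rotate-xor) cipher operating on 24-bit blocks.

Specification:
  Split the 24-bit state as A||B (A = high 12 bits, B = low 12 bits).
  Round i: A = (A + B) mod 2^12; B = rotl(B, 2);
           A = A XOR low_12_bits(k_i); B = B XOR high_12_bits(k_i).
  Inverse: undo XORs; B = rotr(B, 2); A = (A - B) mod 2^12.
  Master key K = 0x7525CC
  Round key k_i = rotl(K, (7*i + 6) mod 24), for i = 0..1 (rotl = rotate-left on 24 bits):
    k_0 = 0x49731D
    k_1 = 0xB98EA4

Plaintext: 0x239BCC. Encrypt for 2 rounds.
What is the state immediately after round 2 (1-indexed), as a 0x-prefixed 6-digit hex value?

0x61950E

s_0 = plaintext = 0x239BCC
s_1 = Round(s_0, k_0) = 0xD18BA5
s_2 = Round(s_1, k_1) = 0x61950E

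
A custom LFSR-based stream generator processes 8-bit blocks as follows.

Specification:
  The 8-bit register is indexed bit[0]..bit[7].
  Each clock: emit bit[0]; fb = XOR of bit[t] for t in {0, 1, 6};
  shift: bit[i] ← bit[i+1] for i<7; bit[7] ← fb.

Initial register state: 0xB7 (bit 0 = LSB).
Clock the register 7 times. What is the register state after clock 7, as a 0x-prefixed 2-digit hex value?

0x6D

reg_0 = 0xB7
clock 1: out=1, reg = 0x5B
clock 2: out=1, reg = 0xAD
clock 3: out=1, reg = 0xD6
clock 4: out=0, reg = 0x6B
clock 5: out=1, reg = 0xB5
clock 6: out=1, reg = 0xDA
clock 7: out=0, reg = 0x6D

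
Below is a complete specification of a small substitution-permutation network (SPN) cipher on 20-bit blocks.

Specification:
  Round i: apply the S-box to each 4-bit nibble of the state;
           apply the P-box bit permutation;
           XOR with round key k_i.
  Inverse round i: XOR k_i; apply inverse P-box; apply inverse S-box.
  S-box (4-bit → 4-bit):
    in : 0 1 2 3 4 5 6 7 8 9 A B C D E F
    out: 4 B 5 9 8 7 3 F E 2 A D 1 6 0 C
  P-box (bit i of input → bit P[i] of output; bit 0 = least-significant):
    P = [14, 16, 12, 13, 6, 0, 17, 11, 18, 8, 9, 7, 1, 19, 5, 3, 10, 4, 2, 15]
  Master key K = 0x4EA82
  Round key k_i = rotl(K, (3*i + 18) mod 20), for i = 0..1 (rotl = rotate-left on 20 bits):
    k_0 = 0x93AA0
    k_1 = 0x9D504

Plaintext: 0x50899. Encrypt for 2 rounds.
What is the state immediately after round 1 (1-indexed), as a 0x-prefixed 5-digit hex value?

s_0 = plaintext = 0x50899
s_1 = Round(s_0, k_0) = 0x83D15
s_2 = Round(s_1, k_1) = 0x80E5B

0x83D15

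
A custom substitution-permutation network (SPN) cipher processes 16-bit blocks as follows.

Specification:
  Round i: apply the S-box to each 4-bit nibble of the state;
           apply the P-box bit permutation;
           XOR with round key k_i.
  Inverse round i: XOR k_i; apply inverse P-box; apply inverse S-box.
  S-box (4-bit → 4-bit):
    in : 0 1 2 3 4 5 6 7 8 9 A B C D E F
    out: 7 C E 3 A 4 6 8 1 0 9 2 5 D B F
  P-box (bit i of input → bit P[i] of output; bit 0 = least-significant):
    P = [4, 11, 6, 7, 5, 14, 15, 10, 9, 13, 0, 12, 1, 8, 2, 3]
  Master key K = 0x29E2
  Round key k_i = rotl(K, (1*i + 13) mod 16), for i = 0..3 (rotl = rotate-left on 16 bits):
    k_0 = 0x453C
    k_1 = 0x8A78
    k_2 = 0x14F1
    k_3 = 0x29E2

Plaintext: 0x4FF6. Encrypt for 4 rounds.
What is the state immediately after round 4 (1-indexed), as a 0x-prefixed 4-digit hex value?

s_0 = plaintext = 0x4FF6
s_1 = Round(s_0, k_0) = 0xBA55
s_2 = Round(s_1, k_1) = 0x1938
s_3 = Round(s_2, k_2) = 0x54CD
s_4 = Round(s_3, k_3) = 0x9916

0x9916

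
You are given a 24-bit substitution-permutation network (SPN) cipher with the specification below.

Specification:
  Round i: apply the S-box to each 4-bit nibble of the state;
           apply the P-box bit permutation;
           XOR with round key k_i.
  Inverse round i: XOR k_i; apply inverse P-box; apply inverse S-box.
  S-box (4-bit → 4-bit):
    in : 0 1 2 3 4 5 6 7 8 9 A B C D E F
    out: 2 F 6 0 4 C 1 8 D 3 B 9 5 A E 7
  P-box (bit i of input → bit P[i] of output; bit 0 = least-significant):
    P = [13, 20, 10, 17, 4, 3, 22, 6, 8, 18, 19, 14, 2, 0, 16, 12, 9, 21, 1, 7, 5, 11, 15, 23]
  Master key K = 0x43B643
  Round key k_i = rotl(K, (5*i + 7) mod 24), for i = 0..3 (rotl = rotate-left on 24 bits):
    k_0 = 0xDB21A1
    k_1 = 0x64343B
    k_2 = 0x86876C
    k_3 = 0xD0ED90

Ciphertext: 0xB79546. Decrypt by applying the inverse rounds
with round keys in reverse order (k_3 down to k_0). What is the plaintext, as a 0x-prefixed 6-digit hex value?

0x7CAC73

s_0 = ciphertext = 0xB79546
s_1 = InvRound(s_0, k_3) = 0x0E8D8B
s_2 = InvRound(s_1, k_2) = 0xA89473
s_3 = InvRound(s_2, k_1) = 0x5332E6
s_4 = InvRound(s_3, k_0) = 0x7CAC73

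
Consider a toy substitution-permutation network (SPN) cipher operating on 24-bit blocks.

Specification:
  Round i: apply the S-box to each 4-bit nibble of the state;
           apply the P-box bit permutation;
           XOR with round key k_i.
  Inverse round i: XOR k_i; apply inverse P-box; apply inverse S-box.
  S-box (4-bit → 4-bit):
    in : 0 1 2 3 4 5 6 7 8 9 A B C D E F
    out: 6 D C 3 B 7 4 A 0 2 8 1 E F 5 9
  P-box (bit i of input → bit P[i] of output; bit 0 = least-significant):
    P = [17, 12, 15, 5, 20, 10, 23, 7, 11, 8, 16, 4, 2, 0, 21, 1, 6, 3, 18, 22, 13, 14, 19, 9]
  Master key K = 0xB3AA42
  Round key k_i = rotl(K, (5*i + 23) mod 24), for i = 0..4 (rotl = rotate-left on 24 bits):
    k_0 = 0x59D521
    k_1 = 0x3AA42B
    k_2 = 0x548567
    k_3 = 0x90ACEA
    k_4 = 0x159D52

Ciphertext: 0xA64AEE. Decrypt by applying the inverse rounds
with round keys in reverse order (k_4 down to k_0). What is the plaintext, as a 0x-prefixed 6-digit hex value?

0xB1BCEC

s_0 = ciphertext = 0xA64AEE
s_1 = InvRound(s_0, k_4) = 0x79ECDD
s_2 = InvRound(s_1, k_3) = 0x0AD26A
s_3 = InvRound(s_2, k_2) = 0xCC3933
s_4 = InvRound(s_3, k_1) = 0x8C6455
s_5 = InvRound(s_4, k_0) = 0xB1BCEC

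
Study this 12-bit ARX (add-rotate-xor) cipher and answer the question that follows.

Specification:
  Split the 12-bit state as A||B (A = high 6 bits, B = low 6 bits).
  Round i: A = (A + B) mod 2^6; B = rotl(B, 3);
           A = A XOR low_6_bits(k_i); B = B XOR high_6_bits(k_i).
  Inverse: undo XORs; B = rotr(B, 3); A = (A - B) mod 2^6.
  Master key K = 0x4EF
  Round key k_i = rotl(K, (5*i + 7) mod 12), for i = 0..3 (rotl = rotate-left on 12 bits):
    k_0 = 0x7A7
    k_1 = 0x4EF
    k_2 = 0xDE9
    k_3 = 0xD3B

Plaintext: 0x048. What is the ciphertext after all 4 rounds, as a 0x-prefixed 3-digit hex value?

0xBA2

s_0 = plaintext = 0x048
s_1 = Round(s_0, k_0) = 0xB9F
s_2 = Round(s_1, k_1) = 0x8A8
s_3 = Round(s_2, k_2) = 0x8F2
s_4 = Round(s_3, k_3) = 0xBA2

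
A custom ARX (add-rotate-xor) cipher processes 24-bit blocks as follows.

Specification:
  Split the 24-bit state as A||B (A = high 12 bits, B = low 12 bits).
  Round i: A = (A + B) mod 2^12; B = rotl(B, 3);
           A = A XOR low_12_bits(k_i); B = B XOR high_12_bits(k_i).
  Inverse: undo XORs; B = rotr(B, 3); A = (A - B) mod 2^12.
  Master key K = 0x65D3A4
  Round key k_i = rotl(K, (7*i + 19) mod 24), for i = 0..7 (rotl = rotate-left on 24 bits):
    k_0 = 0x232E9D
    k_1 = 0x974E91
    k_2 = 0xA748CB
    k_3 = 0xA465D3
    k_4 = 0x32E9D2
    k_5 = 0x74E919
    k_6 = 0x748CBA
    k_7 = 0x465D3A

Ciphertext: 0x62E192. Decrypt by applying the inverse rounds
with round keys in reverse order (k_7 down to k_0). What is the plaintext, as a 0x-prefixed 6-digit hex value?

s_0 = ciphertext = 0x62E192
s_1 = InvRound(s_0, k_7) = 0xC56EBE
s_2 = InvRound(s_1, k_6) = 0x3AED3E
s_3 = InvRound(s_2, k_5) = 0x96914E
s_4 = InvRound(s_3, k_4) = 0x06F04C
s_5 = InvRound(s_4, k_3) = 0x07B541
s_6 = InvRound(s_5, k_2) = 0xCCABE6
s_7 = InvRound(s_6, k_1) = 0xE09452
s_8 = InvRound(s_7, k_0) = 0xFC80CC

0xFC80CC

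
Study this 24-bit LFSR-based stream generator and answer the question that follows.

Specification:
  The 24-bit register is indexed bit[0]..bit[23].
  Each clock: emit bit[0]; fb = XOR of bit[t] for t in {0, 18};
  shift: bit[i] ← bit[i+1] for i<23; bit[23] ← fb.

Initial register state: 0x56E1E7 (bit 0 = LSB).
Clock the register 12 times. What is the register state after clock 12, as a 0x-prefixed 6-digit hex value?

reg_0 = 0x56E1E7
clock 1: out=1, reg = 0x2B70F3
clock 2: out=1, reg = 0x95B879
clock 3: out=1, reg = 0x4ADC3C
clock 4: out=0, reg = 0x256E1E
clock 5: out=0, reg = 0x92B70F
clock 6: out=1, reg = 0xC95B87
clock 7: out=1, reg = 0xE4ADC3
clock 8: out=1, reg = 0x7256E1
clock 9: out=1, reg = 0xB92B70
clock 10: out=0, reg = 0x5C95B8
clock 11: out=0, reg = 0xAE4ADC
clock 12: out=0, reg = 0xD7256E

0xD7256E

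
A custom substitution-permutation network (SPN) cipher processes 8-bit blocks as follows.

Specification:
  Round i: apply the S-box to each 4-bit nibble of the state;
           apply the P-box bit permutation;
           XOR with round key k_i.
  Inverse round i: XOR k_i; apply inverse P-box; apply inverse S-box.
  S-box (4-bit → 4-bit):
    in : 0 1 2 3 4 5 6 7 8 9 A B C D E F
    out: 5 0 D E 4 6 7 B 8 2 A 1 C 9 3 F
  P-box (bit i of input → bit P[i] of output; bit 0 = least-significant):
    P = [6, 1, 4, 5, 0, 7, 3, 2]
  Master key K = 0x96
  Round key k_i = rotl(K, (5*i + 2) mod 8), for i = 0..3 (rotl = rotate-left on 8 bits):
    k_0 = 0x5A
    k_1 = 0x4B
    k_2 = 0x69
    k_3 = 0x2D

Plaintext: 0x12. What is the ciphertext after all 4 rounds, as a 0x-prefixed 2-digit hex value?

s_0 = plaintext = 0x12
s_1 = Round(s_0, k_0) = 0x2A
s_2 = Round(s_1, k_1) = 0x64
s_3 = Round(s_2, k_2) = 0xF0
s_4 = Round(s_3, k_3) = 0xF0

0xF0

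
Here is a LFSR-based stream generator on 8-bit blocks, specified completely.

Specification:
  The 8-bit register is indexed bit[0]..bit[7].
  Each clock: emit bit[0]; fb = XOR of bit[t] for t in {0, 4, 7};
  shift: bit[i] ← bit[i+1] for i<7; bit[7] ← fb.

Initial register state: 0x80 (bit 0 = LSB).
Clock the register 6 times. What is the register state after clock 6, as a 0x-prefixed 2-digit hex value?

reg_0 = 0x80
clock 1: out=0, reg = 0xC0
clock 2: out=0, reg = 0xE0
clock 3: out=0, reg = 0xF0
clock 4: out=0, reg = 0x78
clock 5: out=0, reg = 0xBC
clock 6: out=0, reg = 0x5E

0x5E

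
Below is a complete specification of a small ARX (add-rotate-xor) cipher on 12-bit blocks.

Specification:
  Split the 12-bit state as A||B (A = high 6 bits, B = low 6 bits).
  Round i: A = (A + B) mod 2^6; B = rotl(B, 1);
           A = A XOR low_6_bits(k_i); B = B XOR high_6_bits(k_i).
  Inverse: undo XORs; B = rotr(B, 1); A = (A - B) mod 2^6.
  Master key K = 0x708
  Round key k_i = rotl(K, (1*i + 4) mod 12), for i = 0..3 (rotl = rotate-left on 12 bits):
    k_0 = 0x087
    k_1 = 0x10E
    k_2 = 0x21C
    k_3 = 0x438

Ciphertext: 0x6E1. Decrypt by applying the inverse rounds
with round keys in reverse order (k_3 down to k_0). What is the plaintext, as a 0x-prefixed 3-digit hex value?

0xF86

s_0 = ciphertext = 0x6E1
s_1 = InvRound(s_0, k_3) = 0xAF8
s_2 = InvRound(s_1, k_2) = 0x7D8
s_3 = InvRound(s_2, k_1) = 0x0CE
s_4 = InvRound(s_3, k_0) = 0xF86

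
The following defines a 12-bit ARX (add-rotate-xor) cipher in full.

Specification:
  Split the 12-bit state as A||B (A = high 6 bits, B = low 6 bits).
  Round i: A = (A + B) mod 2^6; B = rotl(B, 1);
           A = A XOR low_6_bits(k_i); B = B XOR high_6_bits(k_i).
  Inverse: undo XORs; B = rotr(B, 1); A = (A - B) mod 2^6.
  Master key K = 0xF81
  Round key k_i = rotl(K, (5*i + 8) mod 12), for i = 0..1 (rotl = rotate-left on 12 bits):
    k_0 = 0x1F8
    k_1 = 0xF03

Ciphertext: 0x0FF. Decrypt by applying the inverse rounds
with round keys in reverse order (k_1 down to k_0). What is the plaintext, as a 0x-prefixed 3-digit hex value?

s_0 = ciphertext = 0x0FF
s_1 = InvRound(s_0, k_1) = 0x7E1
s_2 = InvRound(s_1, k_0) = 0x513

0x513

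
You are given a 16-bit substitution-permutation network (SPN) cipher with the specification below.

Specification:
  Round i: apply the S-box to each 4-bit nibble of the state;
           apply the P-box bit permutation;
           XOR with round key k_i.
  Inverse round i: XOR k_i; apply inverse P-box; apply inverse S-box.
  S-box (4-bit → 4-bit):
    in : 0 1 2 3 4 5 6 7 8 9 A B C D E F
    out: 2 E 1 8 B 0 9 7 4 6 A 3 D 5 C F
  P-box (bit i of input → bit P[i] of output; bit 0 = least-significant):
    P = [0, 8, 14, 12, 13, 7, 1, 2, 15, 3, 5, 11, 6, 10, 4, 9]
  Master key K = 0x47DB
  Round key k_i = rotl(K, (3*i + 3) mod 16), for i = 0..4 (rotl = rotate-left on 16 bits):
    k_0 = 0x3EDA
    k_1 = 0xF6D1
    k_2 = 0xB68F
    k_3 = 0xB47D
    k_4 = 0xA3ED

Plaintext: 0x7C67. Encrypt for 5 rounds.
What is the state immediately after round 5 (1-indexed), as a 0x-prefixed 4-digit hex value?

s_0 = plaintext = 0x7C67
s_1 = Round(s_0, k_0) = 0xD3AF
s_2 = Round(s_1, k_1) = 0xAF04
s_3 = Round(s_2, k_2) = 0x2926
s_4 = Round(s_3, k_3) = 0x8414
s_5 = Round(s_4, k_4) = 0x3A72

0x3A72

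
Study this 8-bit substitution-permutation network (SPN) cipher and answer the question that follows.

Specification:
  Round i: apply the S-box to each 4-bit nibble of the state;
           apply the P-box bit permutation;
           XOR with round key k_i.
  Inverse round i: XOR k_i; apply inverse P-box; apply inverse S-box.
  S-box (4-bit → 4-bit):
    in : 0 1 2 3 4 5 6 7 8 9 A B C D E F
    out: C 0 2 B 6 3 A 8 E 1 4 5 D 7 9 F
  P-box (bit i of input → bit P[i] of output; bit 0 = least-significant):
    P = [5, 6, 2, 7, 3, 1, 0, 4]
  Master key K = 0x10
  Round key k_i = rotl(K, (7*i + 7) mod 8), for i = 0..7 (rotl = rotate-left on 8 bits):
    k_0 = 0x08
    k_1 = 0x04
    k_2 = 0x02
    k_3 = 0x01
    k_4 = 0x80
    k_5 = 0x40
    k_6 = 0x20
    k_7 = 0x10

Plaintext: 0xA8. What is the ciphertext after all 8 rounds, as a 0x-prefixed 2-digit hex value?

s_0 = plaintext = 0xA8
s_1 = Round(s_0, k_0) = 0xCD
s_2 = Round(s_1, k_1) = 0x79
s_3 = Round(s_2, k_2) = 0x32
s_4 = Round(s_3, k_3) = 0x5B
s_5 = Round(s_4, k_4) = 0xAE
s_6 = Round(s_5, k_5) = 0xE1
s_7 = Round(s_6, k_6) = 0x38
s_8 = Round(s_7, k_7) = 0xCE

0xCE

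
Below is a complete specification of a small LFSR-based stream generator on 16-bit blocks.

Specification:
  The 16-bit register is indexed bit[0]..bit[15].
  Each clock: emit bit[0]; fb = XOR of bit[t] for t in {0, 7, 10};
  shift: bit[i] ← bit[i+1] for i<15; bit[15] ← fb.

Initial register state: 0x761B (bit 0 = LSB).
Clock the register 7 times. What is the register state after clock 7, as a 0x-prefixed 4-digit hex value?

reg_0 = 0x761B
clock 1: out=1, reg = 0x3B0D
clock 2: out=1, reg = 0x9D86
clock 3: out=0, reg = 0x4EC3
clock 4: out=1, reg = 0xA761
clock 5: out=1, reg = 0x53B0
clock 6: out=0, reg = 0xA9D8
clock 7: out=0, reg = 0xD4EC

0xD4EC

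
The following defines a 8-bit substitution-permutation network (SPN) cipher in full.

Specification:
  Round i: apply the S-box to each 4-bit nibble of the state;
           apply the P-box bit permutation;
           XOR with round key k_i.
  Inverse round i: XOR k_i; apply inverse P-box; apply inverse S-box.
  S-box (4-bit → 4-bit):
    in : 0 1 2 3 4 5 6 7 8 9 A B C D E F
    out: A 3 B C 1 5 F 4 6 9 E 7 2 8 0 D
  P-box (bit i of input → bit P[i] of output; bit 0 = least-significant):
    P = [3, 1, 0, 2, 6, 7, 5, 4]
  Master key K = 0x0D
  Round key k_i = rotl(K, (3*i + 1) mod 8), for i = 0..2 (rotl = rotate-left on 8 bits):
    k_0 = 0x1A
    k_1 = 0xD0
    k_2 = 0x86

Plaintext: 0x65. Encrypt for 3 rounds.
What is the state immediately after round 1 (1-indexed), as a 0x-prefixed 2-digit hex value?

0xE3

s_0 = plaintext = 0x65
s_1 = Round(s_0, k_0) = 0xE3
s_2 = Round(s_1, k_1) = 0xD5
s_3 = Round(s_2, k_2) = 0x9F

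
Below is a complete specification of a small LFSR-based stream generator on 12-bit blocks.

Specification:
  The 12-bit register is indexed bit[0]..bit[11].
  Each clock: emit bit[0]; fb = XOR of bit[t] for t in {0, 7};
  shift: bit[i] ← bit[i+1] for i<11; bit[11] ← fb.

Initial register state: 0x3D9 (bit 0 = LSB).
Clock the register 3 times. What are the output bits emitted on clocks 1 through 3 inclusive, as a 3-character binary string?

100

reg_0 = 0x3D9
clock 1: out=1, reg = 0x1EC
clock 2: out=0, reg = 0x8F6
clock 3: out=0, reg = 0xC7B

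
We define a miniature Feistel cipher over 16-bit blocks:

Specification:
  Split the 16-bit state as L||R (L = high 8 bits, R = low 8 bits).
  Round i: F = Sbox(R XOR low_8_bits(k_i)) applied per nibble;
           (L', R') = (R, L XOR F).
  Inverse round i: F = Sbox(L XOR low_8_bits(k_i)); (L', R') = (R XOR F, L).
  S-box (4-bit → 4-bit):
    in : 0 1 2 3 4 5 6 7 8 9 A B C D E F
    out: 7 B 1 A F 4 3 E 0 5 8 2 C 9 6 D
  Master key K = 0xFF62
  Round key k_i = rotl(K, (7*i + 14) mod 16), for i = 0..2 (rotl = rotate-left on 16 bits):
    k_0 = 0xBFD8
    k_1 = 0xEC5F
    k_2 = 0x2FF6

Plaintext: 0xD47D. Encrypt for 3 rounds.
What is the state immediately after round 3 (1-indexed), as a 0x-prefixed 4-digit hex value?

0x0083

s_0 = plaintext = 0xD47D
s_1 = Round(s_0, k_0) = 0x7D50
s_2 = Round(s_1, k_1) = 0x5000
s_3 = Round(s_2, k_2) = 0x0083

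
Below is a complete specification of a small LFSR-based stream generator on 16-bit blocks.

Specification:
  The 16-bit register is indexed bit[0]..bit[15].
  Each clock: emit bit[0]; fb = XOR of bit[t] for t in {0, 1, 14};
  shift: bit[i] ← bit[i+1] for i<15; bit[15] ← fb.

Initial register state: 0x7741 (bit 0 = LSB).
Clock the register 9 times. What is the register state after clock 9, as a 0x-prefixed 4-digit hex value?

0xB03B

reg_0 = 0x7741
clock 1: out=1, reg = 0x3BA0
clock 2: out=0, reg = 0x1DD0
clock 3: out=0, reg = 0x0EE8
clock 4: out=0, reg = 0x0774
clock 5: out=0, reg = 0x03BA
clock 6: out=0, reg = 0x81DD
clock 7: out=1, reg = 0xC0EE
clock 8: out=0, reg = 0x6077
clock 9: out=1, reg = 0xB03B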